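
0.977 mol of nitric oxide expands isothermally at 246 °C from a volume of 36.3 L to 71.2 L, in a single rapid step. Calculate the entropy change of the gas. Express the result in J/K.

Entropy is a state function, so ΔS_gas depends only on the end states.
For an isothermal ideal gas ΔS_gas = nR ln(V₂/V₁) = 0.977 × 8.314 × ln(71.2/36.3) = 5.47 J/K.

ΔS_gas = 5.47 J/K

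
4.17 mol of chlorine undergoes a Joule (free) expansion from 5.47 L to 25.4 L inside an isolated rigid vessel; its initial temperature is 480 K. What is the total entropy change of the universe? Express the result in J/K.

ΔS_universe = 53.2 J/K

For an ideal gas in free expansion Q = 0 and W = 0, so T is unchanged.
Entropy is a state function; using a reversible isothermal path, ΔS_gas = nR ln(V₂/V₁) = 4.17 × 8.314 × ln(25.4/5.47) = 53.2 J/K.
The insulated surroundings exchange no heat, so ΔS_surr = 0 and ΔS_universe = ΔS_gas.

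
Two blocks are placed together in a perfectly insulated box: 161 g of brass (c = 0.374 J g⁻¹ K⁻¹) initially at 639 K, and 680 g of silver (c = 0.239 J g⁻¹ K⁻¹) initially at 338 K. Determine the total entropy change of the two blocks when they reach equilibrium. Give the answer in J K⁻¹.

ΔS_total = 9.7 J/K

Energy balance: T_f = (m₁c₁T₁ + m₂c₂T₂)/(m₁c₁ + m₂c₂) = 419.37 K.
ΔS₁ = m₁c₁ ln(T_f/T₁) = 60.214 × ln(419.37/639) = -25.36 J/K.
ΔS₂ = m₂c₂ ln(T_f/T₂) = 162.52 × ln(419.37/338) = 35.06 J/K.
ΔS_total = -25.36 + 35.06 = 9.7 J/K.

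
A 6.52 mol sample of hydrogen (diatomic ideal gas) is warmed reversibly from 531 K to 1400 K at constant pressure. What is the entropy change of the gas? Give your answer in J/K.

At constant pressure, ΔS = nC_p ln(T₂/T₁) with C_p = 7R/2 = 29.1 J mol⁻¹ K⁻¹.
ΔS = 6.52 × 29.1 × ln(1400/531) = 184 J/K.

ΔS = 184 J/K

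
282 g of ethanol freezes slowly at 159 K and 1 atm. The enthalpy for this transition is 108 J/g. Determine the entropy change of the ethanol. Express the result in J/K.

ΔS = -192 J/K

Heat released by the substance: Q = −mL = −282 × 108 = −30456 J.
At constant T, ΔS = Q_rev/T = −30456 / 159 = -192 J/K.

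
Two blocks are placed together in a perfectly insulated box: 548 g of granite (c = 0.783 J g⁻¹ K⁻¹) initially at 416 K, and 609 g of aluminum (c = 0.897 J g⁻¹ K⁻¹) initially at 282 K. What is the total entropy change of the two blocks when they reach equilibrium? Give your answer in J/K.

ΔS_total = 18.3 J/K

Energy balance: T_f = (m₁c₁T₁ + m₂c₂T₂)/(m₁c₁ + m₂c₂) = 340.95 K.
ΔS₁ = m₁c₁ ln(T_f/T₁) = 429.084 × ln(340.95/416) = -85.37 J/K.
ΔS₂ = m₂c₂ ln(T_f/T₂) = 546.273 × ln(340.95/282) = 103.7 J/K.
ΔS_total = -85.37 + 103.7 = 18.3 J/K.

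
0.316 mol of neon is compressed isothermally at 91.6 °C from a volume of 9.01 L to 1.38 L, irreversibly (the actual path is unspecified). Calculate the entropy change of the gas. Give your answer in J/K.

Entropy is a state function, so ΔS_gas depends only on the end states.
For an isothermal ideal gas ΔS_gas = nR ln(V₂/V₁) = 0.316 × 8.314 × ln(1.38/9.01) = -4.93 J/K.

ΔS_gas = -4.93 J/K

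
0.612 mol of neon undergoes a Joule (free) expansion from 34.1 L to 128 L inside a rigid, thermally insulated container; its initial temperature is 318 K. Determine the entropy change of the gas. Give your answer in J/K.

For an ideal gas in free expansion Q = 0 and W = 0, so T is unchanged.
Entropy is a state function; using a reversible isothermal path, ΔS_gas = nR ln(V₂/V₁) = 0.612 × 8.314 × ln(128/34.1) = 6.73 J/K.

ΔS_gas = 6.73 J/K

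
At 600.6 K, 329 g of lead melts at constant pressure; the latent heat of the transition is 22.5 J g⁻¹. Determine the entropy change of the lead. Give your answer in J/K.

Heat absorbed by the substance: Q = mL = 329 × 22.5 = 7402.5 J.
At constant T, ΔS = Q_rev/T = 7402.5 / 600.6 = 12.3 J/K.

ΔS = 12.3 J/K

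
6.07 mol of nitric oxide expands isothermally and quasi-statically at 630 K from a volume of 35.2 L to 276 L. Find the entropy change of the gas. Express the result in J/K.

For an isothermal ideal gas ΔS_gas = nR ln(V₂/V₁) = 6.07 × 8.314 × ln(276/35.2) = 104 J/K.

ΔS_gas = 104 J/K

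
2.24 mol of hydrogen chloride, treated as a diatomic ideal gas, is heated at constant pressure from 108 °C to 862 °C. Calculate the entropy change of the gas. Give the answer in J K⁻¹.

ΔS = 71.1 J/K

In kelvin: T₁ = 381.15 K, T₂ = 1135.15 K. At constant pressure, ΔS = nC_p ln(T₂/T₁) with C_p = 7R/2 = 29.1 J mol⁻¹ K⁻¹.
ΔS = 2.24 × 29.1 × ln(1135.15/381.15) = 71.1 J/K.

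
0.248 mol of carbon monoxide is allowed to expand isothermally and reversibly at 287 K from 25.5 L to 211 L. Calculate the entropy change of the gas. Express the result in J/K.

For an isothermal ideal gas ΔS_gas = nR ln(V₂/V₁) = 0.248 × 8.314 × ln(211/25.5) = 4.36 J/K.

ΔS_gas = 4.36 J/K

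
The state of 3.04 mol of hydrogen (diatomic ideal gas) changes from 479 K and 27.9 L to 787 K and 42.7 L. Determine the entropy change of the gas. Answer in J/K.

Entropy is a state function: ΔS = nC_V ln(T₂/T₁) + nR ln(V₂/V₁), with C_V = 5R/2 = 20.79 J mol⁻¹ K⁻¹ for a diatomic ideal gas.
ΔS = 3.04 × [20.79 × ln(787/479) + 8.314 × ln(42.7/27.9)] = 42.1 J/K.

ΔS = 42.1 J/K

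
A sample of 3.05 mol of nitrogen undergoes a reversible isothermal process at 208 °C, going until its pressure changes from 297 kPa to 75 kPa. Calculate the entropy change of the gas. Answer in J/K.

ΔS_gas = 34.9 J/K

For an isothermal ideal gas ΔS_gas = nR ln(P₁/P₂) = 3.05 × 8.314 × ln(297/75) = 34.9 J/K.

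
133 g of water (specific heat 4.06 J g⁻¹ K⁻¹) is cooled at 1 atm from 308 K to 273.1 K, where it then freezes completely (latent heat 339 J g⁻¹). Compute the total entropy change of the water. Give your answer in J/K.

ΔS = -230 J/K

Cooling step: ΔS₁ = m c ln(T_tr/T_i) = 133 × 4.06 × ln(273.1/308) = -64.94 J/K.
Phase change: ΔS₂ = −mL/T_tr = −133 × 339 / 273.1 = -165.1 J/K.
ΔS_total = (-64.94) + (-165.1) = -230 J/K.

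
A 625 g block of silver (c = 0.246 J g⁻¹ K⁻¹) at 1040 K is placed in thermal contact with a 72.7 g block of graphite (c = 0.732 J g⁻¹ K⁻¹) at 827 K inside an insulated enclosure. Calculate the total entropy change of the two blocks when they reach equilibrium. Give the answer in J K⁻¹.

Energy balance: T_f = (m₁c₁T₁ + m₂c₂T₂)/(m₁c₁ + m₂c₂) = 985.23 K.
ΔS₁ = m₁c₁ ln(T_f/T₁) = 153.75 × ln(985.23/1040) = -8.318 J/K.
ΔS₂ = m₂c₂ ln(T_f/T₂) = 53.2164 × ln(985.23/827) = 9.317 J/K.
ΔS_total = -8.318 + 9.317 = 0.999 J/K.

ΔS_total = 0.999 J/K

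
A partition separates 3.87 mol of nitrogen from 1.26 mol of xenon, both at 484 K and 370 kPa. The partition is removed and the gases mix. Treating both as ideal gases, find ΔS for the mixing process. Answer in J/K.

Mole fractions: x_A = 3.87/5.13 = 0.754, x_B = 0.246.
ΔS_mix = −R(n_A ln x_A + n_B ln x_B) = −8.314 × (3.87 ln 0.754 + 1.26 ln 0.246) = 23.8 J/K.

ΔS_mix = 23.8 J/K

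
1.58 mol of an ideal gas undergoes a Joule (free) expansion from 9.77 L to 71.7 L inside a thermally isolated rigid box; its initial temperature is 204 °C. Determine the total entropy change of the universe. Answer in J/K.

ΔS_universe = 26.2 J/K

No heat is exchanged and no work is done, so the ideal-gas temperature stays constant.
Entropy is a state function; using a reversible isothermal path, ΔS_gas = nR ln(V₂/V₁) = 1.58 × 8.314 × ln(71.7/9.77) = 26.2 J/K.
The insulated surroundings exchange no heat, so ΔS_surr = 0 and ΔS_universe = ΔS_gas.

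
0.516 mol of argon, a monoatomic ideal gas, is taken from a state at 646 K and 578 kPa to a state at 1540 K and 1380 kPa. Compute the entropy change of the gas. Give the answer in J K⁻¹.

ΔS = nC_p ln(T₂/T₁) − nR ln(P₂/P₁), with C_p = 5R/2 = 20.79 J mol⁻¹ K⁻¹ for a monoatomic ideal gas.
ΔS = 0.516 × [20.79 × ln(1540/646) − 8.314 × ln(1380/578)] = 5.58 J/K.

ΔS = 5.58 J/K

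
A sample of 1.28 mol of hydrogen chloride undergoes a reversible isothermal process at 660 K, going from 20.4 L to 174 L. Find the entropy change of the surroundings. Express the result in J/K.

ΔS_surr = -22.8 J/K

For an isothermal ideal gas ΔS_gas = nR ln(V₂/V₁) = 1.28 × 8.314 × ln(174/20.4) = 22.8 J/K.
The process is reversible, so ΔS_surr = −ΔS_gas = -22.8 J/K and ΔS_universe = 0.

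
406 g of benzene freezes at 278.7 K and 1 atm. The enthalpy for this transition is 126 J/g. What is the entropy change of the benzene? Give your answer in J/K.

ΔS = -184 J/K

Heat released by the substance: Q = −mL = −406 × 126 = −51156 J.
At constant T, ΔS = Q_rev/T = −51156 / 278.7 = -184 J/K.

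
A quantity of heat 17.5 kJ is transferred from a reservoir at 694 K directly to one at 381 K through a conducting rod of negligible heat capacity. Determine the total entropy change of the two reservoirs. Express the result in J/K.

ΔS_total = 20.7 J/K

ΔS_hot = −Q/T_H = −17500/694 = -25.22 J/K and ΔS_cold = +Q/T_C = 17500/381 = 45.93 J/K.
ΔS_total = -25.22 + 45.93 = 20.7 J/K, positive as the second law requires.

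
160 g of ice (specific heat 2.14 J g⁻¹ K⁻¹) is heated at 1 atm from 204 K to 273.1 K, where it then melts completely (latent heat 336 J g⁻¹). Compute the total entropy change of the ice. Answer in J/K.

Warming step: ΔS₁ = m c ln(T_tr/T_i) = 160 × 2.14 × ln(273.1/204) = 99.88 J/K.
Phase change: ΔS₂ = +mL/T_tr = 160 × 336 / 273.1 = 196.9 J/K.
ΔS_total = (99.88) + (196.9) = 297 J/K.

ΔS = 297 J/K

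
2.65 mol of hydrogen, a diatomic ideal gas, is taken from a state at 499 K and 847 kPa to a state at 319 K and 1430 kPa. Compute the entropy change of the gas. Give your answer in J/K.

ΔS = -46 J/K

ΔS = nC_p ln(T₂/T₁) − nR ln(P₂/P₁), with C_p = 7R/2 = 29.1 J mol⁻¹ K⁻¹ for a diatomic ideal gas.
ΔS = 2.65 × [29.1 × ln(319/499) − 8.314 × ln(1430/847)] = -46 J/K.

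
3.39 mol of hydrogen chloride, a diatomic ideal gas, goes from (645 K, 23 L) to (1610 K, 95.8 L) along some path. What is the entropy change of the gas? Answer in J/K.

Entropy is a state function: ΔS = nC_V ln(T₂/T₁) + nR ln(V₂/V₁), with C_V = 5R/2 = 20.79 J mol⁻¹ K⁻¹ for a diatomic ideal gas.
ΔS = 3.39 × [20.79 × ln(1610/645) + 8.314 × ln(95.8/23)] = 105 J/K.

ΔS = 105 J/K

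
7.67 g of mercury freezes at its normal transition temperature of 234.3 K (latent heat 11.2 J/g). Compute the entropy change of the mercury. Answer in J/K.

Heat released by the substance: Q = −mL = −7.67 × 11.2 = −85.904 J.
At constant T, ΔS = Q_rev/T = −85.904 / 234.3 = -0.367 J/K.

ΔS = -0.367 J/K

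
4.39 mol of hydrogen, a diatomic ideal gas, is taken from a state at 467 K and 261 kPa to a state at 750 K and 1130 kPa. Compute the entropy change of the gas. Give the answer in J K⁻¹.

ΔS = 7.03 J/K

ΔS = nC_p ln(T₂/T₁) − nR ln(P₂/P₁), with C_p = 7R/2 = 29.1 J mol⁻¹ K⁻¹ for a diatomic ideal gas.
ΔS = 4.39 × [29.1 × ln(750/467) − 8.314 × ln(1130/261)] = 7.03 J/K.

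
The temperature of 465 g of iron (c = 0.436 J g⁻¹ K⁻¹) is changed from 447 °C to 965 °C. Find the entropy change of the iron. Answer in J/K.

ΔS = 110 J/K

In kelvin: T₁ = 720.15 K, T₂ = 1238.15 K. ΔS = ∫dQ_rev/T = m c ln(T₂/T₁) = 465 × 0.436 × ln(1238.15/720.15) = 110 J/K.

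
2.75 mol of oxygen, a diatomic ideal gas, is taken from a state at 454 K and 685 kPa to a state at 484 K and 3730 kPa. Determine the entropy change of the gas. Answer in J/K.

ΔS = nC_p ln(T₂/T₁) − nR ln(P₂/P₁), with C_p = 7R/2 = 29.1 J mol⁻¹ K⁻¹ for a diatomic ideal gas.
ΔS = 2.75 × [29.1 × ln(484/454) − 8.314 × ln(3730/685)] = -33.6 J/K.

ΔS = -33.6 J/K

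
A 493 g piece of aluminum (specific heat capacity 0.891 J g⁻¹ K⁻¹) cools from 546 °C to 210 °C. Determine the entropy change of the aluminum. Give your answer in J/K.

ΔS = -232 J/K

In kelvin: T₁ = 819.15 K, T₂ = 483.15 K. ΔS = ∫dQ_rev/T = m c ln(T₂/T₁) = 493 × 0.891 × ln(483.15/819.15) = -232 J/K.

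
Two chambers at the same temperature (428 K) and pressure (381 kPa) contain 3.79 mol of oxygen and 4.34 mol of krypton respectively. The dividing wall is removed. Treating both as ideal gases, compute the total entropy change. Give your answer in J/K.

Mole fractions: x_A = 3.79/8.13 = 0.466, x_B = 0.534.
ΔS_mix = −R(n_A ln x_A + n_B ln x_B) = −8.314 × (3.79 ln 0.466 + 4.34 ln 0.534) = 46.7 J/K.

ΔS_mix = 46.7 J/K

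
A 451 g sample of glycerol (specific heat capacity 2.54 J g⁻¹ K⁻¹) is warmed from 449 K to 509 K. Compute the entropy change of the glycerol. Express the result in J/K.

ΔS = ∫dQ_rev/T = m c ln(T₂/T₁) = 451 × 2.54 × ln(509/449) = 144 J/K.

ΔS = 144 J/K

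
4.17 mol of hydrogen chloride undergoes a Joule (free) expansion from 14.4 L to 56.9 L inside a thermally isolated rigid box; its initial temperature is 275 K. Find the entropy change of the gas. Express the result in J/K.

ΔS_gas = 47.6 J/K

For an ideal gas in free expansion Q = 0 and W = 0, so T is unchanged.
Entropy is a state function; using a reversible isothermal path, ΔS_gas = nR ln(V₂/V₁) = 4.17 × 8.314 × ln(56.9/14.4) = 47.6 J/K.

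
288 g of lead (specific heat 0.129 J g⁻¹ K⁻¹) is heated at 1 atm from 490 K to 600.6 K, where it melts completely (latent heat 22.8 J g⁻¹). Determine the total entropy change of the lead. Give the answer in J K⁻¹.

Warming step: ΔS₁ = m c ln(T_tr/T_i) = 288 × 0.129 × ln(600.6/490) = 7.561 J/K.
Phase change: ΔS₂ = +mL/T_tr = 288 × 22.8 / 600.6 = 10.93 J/K.
ΔS_total = (7.561) + (10.93) = 18.5 J/K.

ΔS = 18.5 J/K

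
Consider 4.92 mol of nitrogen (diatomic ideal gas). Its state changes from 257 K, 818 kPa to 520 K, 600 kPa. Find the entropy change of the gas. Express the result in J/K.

ΔS = 114 J/K

ΔS = nC_p ln(T₂/T₁) − nR ln(P₂/P₁), with C_p = 7R/2 = 29.1 J mol⁻¹ K⁻¹ for a diatomic ideal gas.
ΔS = 4.92 × [29.1 × ln(520/257) − 8.314 × ln(600/818)] = 114 J/K.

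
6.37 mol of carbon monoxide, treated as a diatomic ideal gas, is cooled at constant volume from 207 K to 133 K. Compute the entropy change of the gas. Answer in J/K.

ΔS = -58.6 J/K

At constant volume, ΔS = nC_V ln(T₂/T₁) with C_V = 5R/2 = 20.79 J mol⁻¹ K⁻¹.
ΔS = 6.37 × 20.79 × ln(133/207) = -58.6 J/K.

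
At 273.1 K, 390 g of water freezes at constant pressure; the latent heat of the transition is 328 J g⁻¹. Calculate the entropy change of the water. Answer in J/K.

ΔS = -468 J/K

Heat released by the substance: Q = −mL = −390 × 328 = −127920 J.
At constant T, ΔS = Q_rev/T = −127920 / 273.1 = -468 J/K.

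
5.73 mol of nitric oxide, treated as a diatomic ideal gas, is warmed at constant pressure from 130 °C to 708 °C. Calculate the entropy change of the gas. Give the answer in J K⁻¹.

In kelvin: T₁ = 403.15 K, T₂ = 981.15 K. At constant pressure, ΔS = nC_p ln(T₂/T₁) with C_p = 7R/2 = 29.1 J mol⁻¹ K⁻¹.
ΔS = 5.73 × 29.1 × ln(981.15/403.15) = 148 J/K.

ΔS = 148 J/K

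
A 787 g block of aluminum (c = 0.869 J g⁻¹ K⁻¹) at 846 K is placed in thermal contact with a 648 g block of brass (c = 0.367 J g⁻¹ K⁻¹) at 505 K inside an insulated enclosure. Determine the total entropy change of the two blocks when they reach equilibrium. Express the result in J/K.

Energy balance: T_f = (m₁c₁T₁ + m₂c₂T₂)/(m₁c₁ + m₂c₂) = 758.02 K.
ΔS₁ = m₁c₁ ln(T_f/T₁) = 683.903 × ln(758.02/846) = -75.1 J/K.
ΔS₂ = m₂c₂ ln(T_f/T₂) = 237.816 × ln(758.02/505) = 96.59 J/K.
ΔS_total = -75.1 + 96.59 = 21.5 J/K.

ΔS_total = 21.5 J/K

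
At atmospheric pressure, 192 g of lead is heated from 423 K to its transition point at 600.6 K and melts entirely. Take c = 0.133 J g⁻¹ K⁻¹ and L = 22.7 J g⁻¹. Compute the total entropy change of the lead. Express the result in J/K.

ΔS = 16.2 J/K

Warming step: ΔS₁ = m c ln(T_tr/T_i) = 192 × 0.133 × ln(600.6/423) = 8.952 J/K.
Phase change: ΔS₂ = +mL/T_tr = 192 × 22.7 / 600.6 = 7.257 J/K.
ΔS_total = (8.952) + (7.257) = 16.2 J/K.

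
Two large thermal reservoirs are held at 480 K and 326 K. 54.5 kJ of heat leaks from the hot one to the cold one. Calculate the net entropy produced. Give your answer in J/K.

ΔS_total = 53.6 J/K

ΔS_hot = −Q/T_H = −54500/480 = -113.54 J/K and ΔS_cold = +Q/T_C = 54500/326 = 167.18 J/K.
ΔS_total = -113.54 + 167.18 = 53.6 J/K, positive as the second law requires.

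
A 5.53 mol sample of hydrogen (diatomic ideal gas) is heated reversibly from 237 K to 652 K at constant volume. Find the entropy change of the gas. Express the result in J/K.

ΔS = 116 J/K

At constant volume, ΔS = nC_V ln(T₂/T₁) with C_V = 5R/2 = 20.79 J mol⁻¹ K⁻¹.
ΔS = 5.53 × 20.79 × ln(652/237) = 116 J/K.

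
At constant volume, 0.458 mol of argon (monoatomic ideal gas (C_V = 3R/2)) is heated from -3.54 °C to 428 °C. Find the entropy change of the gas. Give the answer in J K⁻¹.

In kelvin: T₁ = 269.61 K, T₂ = 701.15 K. At constant volume, ΔS = nC_V ln(T₂/T₁) with C_V = 3R/2 = 12.47 J mol⁻¹ K⁻¹.
ΔS = 0.458 × 12.47 × ln(701.15/269.61) = 5.46 J/K.

ΔS = 5.46 J/K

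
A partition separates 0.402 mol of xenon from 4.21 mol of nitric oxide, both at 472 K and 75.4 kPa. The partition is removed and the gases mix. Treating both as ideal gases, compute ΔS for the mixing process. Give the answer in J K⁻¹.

Mole fractions: x_A = 0.402/4.61 = 0.0872, x_B = 0.913.
ΔS_mix = −R(n_A ln x_A + n_B ln x_B) = −8.314 × (0.402 ln 0.0872 + 4.21 ln 0.913) = 11.3 J/K.

ΔS_mix = 11.3 J/K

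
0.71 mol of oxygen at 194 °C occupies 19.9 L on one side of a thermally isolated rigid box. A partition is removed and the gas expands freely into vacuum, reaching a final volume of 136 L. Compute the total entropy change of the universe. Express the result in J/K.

For an ideal gas in free expansion Q = 0 and W = 0, so T is unchanged.
Entropy is a state function; using a reversible isothermal path, ΔS_gas = nR ln(V₂/V₁) = 0.71 × 8.314 × ln(136/19.9) = 11.3 J/K.
The insulated surroundings exchange no heat, so ΔS_surr = 0 and ΔS_universe = ΔS_gas.

ΔS_universe = 11.3 J/K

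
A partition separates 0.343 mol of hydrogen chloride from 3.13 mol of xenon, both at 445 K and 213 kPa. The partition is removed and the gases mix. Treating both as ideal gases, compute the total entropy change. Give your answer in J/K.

ΔS_mix = 9.31 J/K

Mole fractions: x_A = 0.343/3.47 = 0.0988, x_B = 0.901.
ΔS_mix = −R(n_A ln x_A + n_B ln x_B) = −8.314 × (0.343 ln 0.0988 + 3.13 ln 0.901) = 9.31 J/K.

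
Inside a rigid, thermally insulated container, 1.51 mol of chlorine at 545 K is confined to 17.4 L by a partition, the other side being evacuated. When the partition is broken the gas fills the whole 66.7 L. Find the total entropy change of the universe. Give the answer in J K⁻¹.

No heat is exchanged and no work is done, so the ideal-gas temperature stays constant.
Entropy is a state function; using a reversible isothermal path, ΔS_gas = nR ln(V₂/V₁) = 1.51 × 8.314 × ln(66.7/17.4) = 16.9 J/K.
The insulated surroundings exchange no heat, so ΔS_surr = 0 and ΔS_universe = ΔS_gas.

ΔS_universe = 16.9 J/K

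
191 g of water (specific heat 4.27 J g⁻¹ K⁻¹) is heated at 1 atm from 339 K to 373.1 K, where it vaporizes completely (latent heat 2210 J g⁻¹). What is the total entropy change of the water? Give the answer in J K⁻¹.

ΔS = 1210 J/K

Warming step: ΔS₁ = m c ln(T_tr/T_i) = 191 × 4.27 × ln(373.1/339) = 78.17 J/K.
Phase change: ΔS₂ = +mL/T_tr = 191 × 2210 / 373.1 = 1131 J/K.
ΔS_total = (78.17) + (1131) = 1210 J/K.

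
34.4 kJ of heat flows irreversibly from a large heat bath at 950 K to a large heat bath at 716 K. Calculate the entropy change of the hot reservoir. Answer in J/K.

The hot reservoir loses heat Q, so ΔS_hot = −Q/T_H = −34400/950 = -36.2 J/K.

ΔS_hot = -36.2 J/K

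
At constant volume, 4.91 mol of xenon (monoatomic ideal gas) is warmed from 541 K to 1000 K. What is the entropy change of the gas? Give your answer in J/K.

ΔS = 37.6 J/K

At constant volume, ΔS = nC_V ln(T₂/T₁) with C_V = 3R/2 = 12.47 J mol⁻¹ K⁻¹.
ΔS = 4.91 × 12.47 × ln(1000/541) = 37.6 J/K.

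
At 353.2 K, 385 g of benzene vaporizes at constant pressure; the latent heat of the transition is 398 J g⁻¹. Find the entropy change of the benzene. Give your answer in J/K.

Heat absorbed by the substance: Q = mL = 385 × 398 = 153230 J.
At constant T, ΔS = Q_rev/T = 153230 / 353.2 = 434 J/K.

ΔS = 434 J/K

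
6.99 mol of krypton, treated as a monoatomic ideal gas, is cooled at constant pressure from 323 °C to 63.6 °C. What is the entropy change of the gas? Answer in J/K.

In kelvin: T₁ = 596.15 K, T₂ = 336.75 K. At constant pressure, ΔS = nC_p ln(T₂/T₁) with C_p = 5R/2 = 20.79 J mol⁻¹ K⁻¹.
ΔS = 6.99 × 20.79 × ln(336.75/596.15) = -83 J/K.

ΔS = -83 J/K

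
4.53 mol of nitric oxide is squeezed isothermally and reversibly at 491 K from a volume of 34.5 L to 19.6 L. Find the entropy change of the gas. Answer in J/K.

ΔS_gas = -21.3 J/K

For an isothermal ideal gas ΔS_gas = nR ln(V₂/V₁) = 4.53 × 8.314 × ln(19.6/34.5) = -21.3 J/K.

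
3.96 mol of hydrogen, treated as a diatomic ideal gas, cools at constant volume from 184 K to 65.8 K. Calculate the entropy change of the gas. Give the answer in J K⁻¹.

ΔS = -84.6 J/K

At constant volume, ΔS = nC_V ln(T₂/T₁) with C_V = 5R/2 = 20.79 J mol⁻¹ K⁻¹.
ΔS = 3.96 × 20.79 × ln(65.8/184) = -84.6 J/K.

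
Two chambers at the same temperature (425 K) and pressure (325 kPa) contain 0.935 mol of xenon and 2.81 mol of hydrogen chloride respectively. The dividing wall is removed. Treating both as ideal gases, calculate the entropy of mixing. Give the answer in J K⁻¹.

Mole fractions: x_A = 0.935/3.75 = 0.25, x_B = 0.75.
ΔS_mix = −R(n_A ln x_A + n_B ln x_B) = −8.314 × (0.935 ln 0.25 + 2.81 ln 0.75) = 17.5 J/K.

ΔS_mix = 17.5 J/K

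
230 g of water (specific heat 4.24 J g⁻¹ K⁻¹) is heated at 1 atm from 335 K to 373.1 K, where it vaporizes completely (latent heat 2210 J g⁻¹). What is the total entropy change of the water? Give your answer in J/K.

Warming step: ΔS₁ = m c ln(T_tr/T_i) = 230 × 4.24 × ln(373.1/335) = 105 J/K.
Phase change: ΔS₂ = +mL/T_tr = 230 × 2210 / 373.1 = 1362 J/K.
ΔS_total = (105) + (1362) = 1470 J/K.

ΔS = 1470 J/K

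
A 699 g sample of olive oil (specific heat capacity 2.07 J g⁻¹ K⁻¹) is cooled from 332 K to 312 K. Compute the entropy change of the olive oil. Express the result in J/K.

ΔS = ∫dQ_rev/T = m c ln(T₂/T₁) = 699 × 2.07 × ln(312/332) = -89.9 J/K.

ΔS = -89.9 J/K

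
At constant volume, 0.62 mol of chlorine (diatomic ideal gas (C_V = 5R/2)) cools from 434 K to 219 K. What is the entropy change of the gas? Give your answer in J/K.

At constant volume, ΔS = nC_V ln(T₂/T₁) with C_V = 5R/2 = 20.79 J mol⁻¹ K⁻¹.
ΔS = 0.62 × 20.79 × ln(219/434) = -8.81 J/K.

ΔS = -8.81 J/K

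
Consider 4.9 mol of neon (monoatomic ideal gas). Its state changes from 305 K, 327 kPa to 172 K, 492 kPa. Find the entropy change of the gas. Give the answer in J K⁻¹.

ΔS = nC_p ln(T₂/T₁) − nR ln(P₂/P₁), with C_p = 5R/2 = 20.79 J mol⁻¹ K⁻¹ for a monoatomic ideal gas.
ΔS = 4.9 × [20.79 × ln(172/305) − 8.314 × ln(492/327)] = -75 J/K.

ΔS = -75 J/K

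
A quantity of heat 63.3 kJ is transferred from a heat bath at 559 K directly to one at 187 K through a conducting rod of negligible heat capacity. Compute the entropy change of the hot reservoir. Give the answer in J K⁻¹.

The hot reservoir loses heat Q, so ΔS_hot = −Q/T_H = −63300/559 = -113 J/K.

ΔS_hot = -113 J/K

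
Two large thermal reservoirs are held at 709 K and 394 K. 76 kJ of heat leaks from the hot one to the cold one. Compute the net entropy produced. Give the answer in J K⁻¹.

ΔS_hot = −Q/T_H = −76000/709 = -107.2 J/K and ΔS_cold = +Q/T_C = 76000/394 = 192.9 J/K.
ΔS_total = -107.2 + 192.9 = 85.7 J/K, positive as the second law requires.

ΔS_total = 85.7 J/K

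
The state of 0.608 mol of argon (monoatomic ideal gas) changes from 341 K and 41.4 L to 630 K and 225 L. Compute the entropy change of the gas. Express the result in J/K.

ΔS = 13.2 J/K

Entropy is a state function: ΔS = nC_V ln(T₂/T₁) + nR ln(V₂/V₁), with C_V = 3R/2 = 12.47 J mol⁻¹ K⁻¹ for a monoatomic ideal gas.
ΔS = 0.608 × [12.47 × ln(630/341) + 8.314 × ln(225/41.4)] = 13.2 J/K.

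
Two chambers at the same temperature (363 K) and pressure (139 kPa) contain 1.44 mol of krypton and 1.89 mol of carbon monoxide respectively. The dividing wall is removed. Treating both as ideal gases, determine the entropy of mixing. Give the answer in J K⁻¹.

Mole fractions: x_A = 1.44/3.33 = 0.432, x_B = 0.568.
ΔS_mix = −R(n_A ln x_A + n_B ln x_B) = −8.314 × (1.44 ln 0.432 + 1.89 ln 0.568) = 18.9 J/K.

ΔS_mix = 18.9 J/K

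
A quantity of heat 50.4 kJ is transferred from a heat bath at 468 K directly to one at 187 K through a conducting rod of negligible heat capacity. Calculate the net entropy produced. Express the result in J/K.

ΔS_hot = −Q/T_H = −50400/468 = -107.7 J/K and ΔS_cold = +Q/T_C = 50400/187 = 269.5 J/K.
ΔS_total = -107.7 + 269.5 = 162 J/K, positive as the second law requires.

ΔS_total = 162 J/K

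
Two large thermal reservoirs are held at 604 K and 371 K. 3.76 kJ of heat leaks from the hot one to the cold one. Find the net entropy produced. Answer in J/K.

ΔS_hot = −Q/T_H = −3760/604 = -6.225 J/K and ΔS_cold = +Q/T_C = 3760/371 = 10.13 J/K.
ΔS_total = -6.225 + 10.13 = 3.91 J/K, positive as the second law requires.

ΔS_total = 3.91 J/K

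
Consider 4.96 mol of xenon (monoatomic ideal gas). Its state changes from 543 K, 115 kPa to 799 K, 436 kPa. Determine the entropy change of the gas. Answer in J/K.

ΔS = nC_p ln(T₂/T₁) − nR ln(P₂/P₁), with C_p = 5R/2 = 20.79 J mol⁻¹ K⁻¹ for a monoatomic ideal gas.
ΔS = 4.96 × [20.79 × ln(799/543) − 8.314 × ln(436/115)] = -15.1 J/K.

ΔS = -15.1 J/K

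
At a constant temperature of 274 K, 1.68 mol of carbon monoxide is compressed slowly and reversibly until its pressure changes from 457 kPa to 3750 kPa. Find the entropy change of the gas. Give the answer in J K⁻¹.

ΔS_gas = -29.4 J/K

For an isothermal ideal gas ΔS_gas = nR ln(P₁/P₂) = 1.68 × 8.314 × ln(457/3750) = -29.4 J/K.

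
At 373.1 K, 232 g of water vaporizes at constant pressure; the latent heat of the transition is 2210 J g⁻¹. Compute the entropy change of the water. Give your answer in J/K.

Heat absorbed by the substance: Q = mL = 232 × 2210 = 512720 J.
At constant T, ΔS = Q_rev/T = 512720 / 373.1 = 1370 J/K.

ΔS = 1370 J/K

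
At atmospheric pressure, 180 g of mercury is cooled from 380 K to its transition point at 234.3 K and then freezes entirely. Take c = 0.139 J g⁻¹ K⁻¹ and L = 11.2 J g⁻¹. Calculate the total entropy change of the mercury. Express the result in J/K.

ΔS = -20.7 J/K

Cooling step: ΔS₁ = m c ln(T_tr/T_i) = 180 × 0.139 × ln(234.3/380) = -12.1 J/K.
Phase change: ΔS₂ = −mL/T_tr = −180 × 11.2 / 234.3 = -8.604 J/K.
ΔS_total = (-12.1) + (-8.604) = -20.7 J/K.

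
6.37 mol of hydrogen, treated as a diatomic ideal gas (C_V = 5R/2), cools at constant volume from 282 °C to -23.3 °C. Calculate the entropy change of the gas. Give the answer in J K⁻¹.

ΔS = -106 J/K

In kelvin: T₁ = 555.15 K, T₂ = 249.85 K. At constant volume, ΔS = nC_V ln(T₂/T₁) with C_V = 5R/2 = 20.79 J mol⁻¹ K⁻¹.
ΔS = 6.37 × 20.79 × ln(249.85/555.15) = -106 J/K.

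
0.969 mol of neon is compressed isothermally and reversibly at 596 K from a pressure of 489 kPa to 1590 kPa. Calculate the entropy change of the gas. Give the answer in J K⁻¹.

For an isothermal ideal gas ΔS_gas = nR ln(P₁/P₂) = 0.969 × 8.314 × ln(489/1590) = -9.5 J/K.

ΔS_gas = -9.5 J/K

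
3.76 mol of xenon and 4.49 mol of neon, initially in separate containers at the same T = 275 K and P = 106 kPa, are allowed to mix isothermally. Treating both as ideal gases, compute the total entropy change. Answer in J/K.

Mole fractions: x_A = 3.76/8.25 = 0.456, x_B = 0.544.
ΔS_mix = −R(n_A ln x_A + n_B ln x_B) = −8.314 × (3.76 ln 0.456 + 4.49 ln 0.544) = 47.3 J/K.

ΔS_mix = 47.3 J/K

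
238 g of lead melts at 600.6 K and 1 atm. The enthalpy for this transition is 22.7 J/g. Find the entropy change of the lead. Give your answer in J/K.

ΔS = 9 J/K

Heat absorbed by the substance: Q = mL = 238 × 22.7 = 5402.6 J.
At constant T, ΔS = Q_rev/T = 5402.6 / 600.6 = 9 J/K.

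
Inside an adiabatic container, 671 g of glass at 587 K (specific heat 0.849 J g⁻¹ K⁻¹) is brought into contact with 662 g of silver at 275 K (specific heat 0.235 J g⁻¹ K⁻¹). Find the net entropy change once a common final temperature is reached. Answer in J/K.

Energy balance: T_f = (m₁c₁T₁ + m₂c₂T₂)/(m₁c₁ + m₂c₂) = 520.07 K.
ΔS₁ = m₁c₁ ln(T_f/T₁) = 569.679 × ln(520.07/587) = -68.96 J/K.
ΔS₂ = m₂c₂ ln(T_f/T₂) = 155.57 × ln(520.07/275) = 99.13 J/K.
ΔS_total = -68.96 + 99.13 = 30.2 J/K.

ΔS_total = 30.2 J/K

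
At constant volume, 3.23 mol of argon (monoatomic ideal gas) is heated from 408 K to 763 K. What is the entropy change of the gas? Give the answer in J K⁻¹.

ΔS = 25.2 J/K

At constant volume, ΔS = nC_V ln(T₂/T₁) with C_V = 3R/2 = 12.47 J mol⁻¹ K⁻¹.
ΔS = 3.23 × 12.47 × ln(763/408) = 25.2 J/K.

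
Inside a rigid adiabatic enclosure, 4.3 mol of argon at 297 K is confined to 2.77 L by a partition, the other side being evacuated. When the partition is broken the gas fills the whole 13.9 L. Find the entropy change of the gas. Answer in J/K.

No heat is exchanged and no work is done, so the ideal-gas temperature stays constant.
Entropy is a state function; using a reversible isothermal path, ΔS_gas = nR ln(V₂/V₁) = 4.3 × 8.314 × ln(13.9/2.77) = 57.7 J/K.

ΔS_gas = 57.7 J/K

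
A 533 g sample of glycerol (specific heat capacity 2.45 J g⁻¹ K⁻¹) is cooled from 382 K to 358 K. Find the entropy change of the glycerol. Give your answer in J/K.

ΔS = ∫dQ_rev/T = m c ln(T₂/T₁) = 533 × 2.45 × ln(358/382) = -84.7 J/K.

ΔS = -84.7 J/K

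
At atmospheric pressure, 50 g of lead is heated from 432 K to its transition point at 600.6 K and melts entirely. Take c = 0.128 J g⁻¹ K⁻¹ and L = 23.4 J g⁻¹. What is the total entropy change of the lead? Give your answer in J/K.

Warming step: ΔS₁ = m c ln(T_tr/T_i) = 50 × 0.128 × ln(600.6/432) = 2.109 J/K.
Phase change: ΔS₂ = +mL/T_tr = 50 × 23.4 / 600.6 = 1.948 J/K.
ΔS_total = (2.109) + (1.948) = 4.06 J/K.

ΔS = 4.06 J/K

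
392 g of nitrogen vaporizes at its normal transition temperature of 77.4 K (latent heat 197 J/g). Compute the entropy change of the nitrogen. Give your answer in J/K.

Heat absorbed by the substance: Q = mL = 392 × 197 = 77224 J.
At constant T, ΔS = Q_rev/T = 77224 / 77.4 = 998 J/K.

ΔS = 998 J/K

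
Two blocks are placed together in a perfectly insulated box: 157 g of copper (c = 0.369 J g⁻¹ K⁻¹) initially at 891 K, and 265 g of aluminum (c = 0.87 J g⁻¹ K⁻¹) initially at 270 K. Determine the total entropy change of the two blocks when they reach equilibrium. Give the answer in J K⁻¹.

ΔS_total = 40.4 J/K

Energy balance: T_f = (m₁c₁T₁ + m₂c₂T₂)/(m₁c₁ + m₂c₂) = 394.71 K.
ΔS₁ = m₁c₁ ln(T_f/T₁) = 57.933 × ln(394.71/891) = -47.17 J/K.
ΔS₂ = m₂c₂ ln(T_f/T₂) = 230.55 × ln(394.71/270) = 87.55 J/K.
ΔS_total = -47.17 + 87.55 = 40.4 J/K.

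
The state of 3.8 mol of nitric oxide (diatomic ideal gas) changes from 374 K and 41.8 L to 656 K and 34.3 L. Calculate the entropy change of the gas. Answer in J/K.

Entropy is a state function: ΔS = nC_V ln(T₂/T₁) + nR ln(V₂/V₁), with C_V = 5R/2 = 20.79 J mol⁻¹ K⁻¹ for a diatomic ideal gas.
ΔS = 3.8 × [20.79 × ln(656/374) + 8.314 × ln(34.3/41.8)] = 38.1 J/K.

ΔS = 38.1 J/K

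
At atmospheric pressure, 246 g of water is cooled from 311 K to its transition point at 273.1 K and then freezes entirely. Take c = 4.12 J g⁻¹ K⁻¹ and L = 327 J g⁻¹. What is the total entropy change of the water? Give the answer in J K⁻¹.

ΔS = -426 J/K

Cooling step: ΔS₁ = m c ln(T_tr/T_i) = 246 × 4.12 × ln(273.1/311) = -131.7 J/K.
Phase change: ΔS₂ = −mL/T_tr = −246 × 327 / 273.1 = -294.6 J/K.
ΔS_total = (-131.7) + (-294.6) = -426 J/K.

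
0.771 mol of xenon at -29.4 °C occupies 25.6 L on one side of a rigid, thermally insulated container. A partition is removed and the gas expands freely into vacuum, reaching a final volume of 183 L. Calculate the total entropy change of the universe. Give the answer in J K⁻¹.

No heat is exchanged and no work is done, so the ideal-gas temperature stays constant.
Entropy is a state function; using a reversible isothermal path, ΔS_gas = nR ln(V₂/V₁) = 0.771 × 8.314 × ln(183/25.6) = 12.6 J/K.
The insulated surroundings exchange no heat, so ΔS_surr = 0 and ΔS_universe = ΔS_gas.

ΔS_universe = 12.6 J/K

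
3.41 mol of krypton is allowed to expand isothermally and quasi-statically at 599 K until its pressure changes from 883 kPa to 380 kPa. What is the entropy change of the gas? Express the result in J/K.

ΔS_gas = 23.9 J/K

For an isothermal ideal gas ΔS_gas = nR ln(P₁/P₂) = 3.41 × 8.314 × ln(883/380) = 23.9 J/K.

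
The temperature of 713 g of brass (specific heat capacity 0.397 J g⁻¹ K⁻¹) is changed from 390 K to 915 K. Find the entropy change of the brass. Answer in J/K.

ΔS = 241 J/K

ΔS = ∫dQ_rev/T = m c ln(T₂/T₁) = 713 × 0.397 × ln(915/390) = 241 J/K.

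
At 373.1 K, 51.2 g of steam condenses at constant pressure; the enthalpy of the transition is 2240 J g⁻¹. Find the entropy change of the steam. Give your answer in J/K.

Heat released by the substance: Q = −mL = −51.2 × 2240 = −114688 J.
At constant T, ΔS = Q_rev/T = −114688 / 373.1 = -307 J/K.

ΔS = -307 J/K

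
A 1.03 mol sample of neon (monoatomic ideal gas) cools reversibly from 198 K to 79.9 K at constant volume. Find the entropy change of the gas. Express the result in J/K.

ΔS = -11.7 J/K

At constant volume, ΔS = nC_V ln(T₂/T₁) with C_V = 3R/2 = 12.47 J mol⁻¹ K⁻¹.
ΔS = 1.03 × 12.47 × ln(79.9/198) = -11.7 J/K.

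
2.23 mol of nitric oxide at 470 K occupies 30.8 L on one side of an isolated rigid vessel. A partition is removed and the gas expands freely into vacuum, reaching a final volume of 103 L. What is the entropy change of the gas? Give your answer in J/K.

For an ideal gas in free expansion Q = 0 and W = 0, so T is unchanged.
Entropy is a state function; using a reversible isothermal path, ΔS_gas = nR ln(V₂/V₁) = 2.23 × 8.314 × ln(103/30.8) = 22.4 J/K.

ΔS_gas = 22.4 J/K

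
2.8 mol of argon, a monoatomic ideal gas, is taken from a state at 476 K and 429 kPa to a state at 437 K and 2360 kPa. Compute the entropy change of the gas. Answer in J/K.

ΔS = nC_p ln(T₂/T₁) − nR ln(P₂/P₁), with C_p = 5R/2 = 20.79 J mol⁻¹ K⁻¹ for a monoatomic ideal gas.
ΔS = 2.8 × [20.79 × ln(437/476) − 8.314 × ln(2360/429)] = -44.7 J/K.

ΔS = -44.7 J/K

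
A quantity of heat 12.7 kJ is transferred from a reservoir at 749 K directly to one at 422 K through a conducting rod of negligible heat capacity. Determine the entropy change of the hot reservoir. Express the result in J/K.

ΔS_hot = -17 J/K

The hot reservoir loses heat Q, so ΔS_hot = −Q/T_H = −12700/749 = -17 J/K.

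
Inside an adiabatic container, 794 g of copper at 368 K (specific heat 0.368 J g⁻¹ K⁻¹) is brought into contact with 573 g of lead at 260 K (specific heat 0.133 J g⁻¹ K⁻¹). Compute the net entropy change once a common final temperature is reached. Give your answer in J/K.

Energy balance: T_f = (m₁c₁T₁ + m₂c₂T₂)/(m₁c₁ + m₂c₂) = 345.66 K.
ΔS₁ = m₁c₁ ln(T_f/T₁) = 292.192 × ln(345.66/368) = -18.3 J/K.
ΔS₂ = m₂c₂ ln(T_f/T₂) = 76.209 × ln(345.66/260) = 21.7 J/K.
ΔS_total = -18.3 + 21.7 = 3.4 J/K.

ΔS_total = 3.4 J/K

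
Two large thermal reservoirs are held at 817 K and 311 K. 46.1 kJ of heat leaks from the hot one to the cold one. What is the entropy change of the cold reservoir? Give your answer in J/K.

The cold reservoir gains heat Q, so ΔS_cold = +Q/T_C = 46100/311 = 148 J/K.

ΔS_cold = 148 J/K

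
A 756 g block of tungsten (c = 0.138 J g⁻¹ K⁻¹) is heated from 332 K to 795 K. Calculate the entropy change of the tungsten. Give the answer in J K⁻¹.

ΔS = 91.1 J/K

ΔS = ∫dQ_rev/T = m c ln(T₂/T₁) = 756 × 0.138 × ln(795/332) = 91.1 J/K.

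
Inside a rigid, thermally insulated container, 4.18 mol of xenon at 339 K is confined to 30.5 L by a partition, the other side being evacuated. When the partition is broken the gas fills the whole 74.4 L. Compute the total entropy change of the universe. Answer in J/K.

ΔS_universe = 31 J/K

For an ideal gas in free expansion Q = 0 and W = 0, so T is unchanged.
Entropy is a state function; using a reversible isothermal path, ΔS_gas = nR ln(V₂/V₁) = 4.18 × 8.314 × ln(74.4/30.5) = 31 J/K.
The insulated surroundings exchange no heat, so ΔS_surr = 0 and ΔS_universe = ΔS_gas.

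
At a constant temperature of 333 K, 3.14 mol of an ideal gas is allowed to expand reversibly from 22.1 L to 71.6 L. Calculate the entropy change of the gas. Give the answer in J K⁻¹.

For an isothermal ideal gas ΔS_gas = nR ln(V₂/V₁) = 3.14 × 8.314 × ln(71.6/22.1) = 30.7 J/K.

ΔS_gas = 30.7 J/K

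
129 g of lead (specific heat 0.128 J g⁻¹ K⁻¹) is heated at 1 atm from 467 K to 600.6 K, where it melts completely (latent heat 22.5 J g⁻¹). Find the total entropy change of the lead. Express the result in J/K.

Warming step: ΔS₁ = m c ln(T_tr/T_i) = 129 × 0.128 × ln(600.6/467) = 4.154 J/K.
Phase change: ΔS₂ = +mL/T_tr = 129 × 22.5 / 600.6 = 4.833 J/K.
ΔS_total = (4.154) + (4.833) = 8.99 J/K.

ΔS = 8.99 J/K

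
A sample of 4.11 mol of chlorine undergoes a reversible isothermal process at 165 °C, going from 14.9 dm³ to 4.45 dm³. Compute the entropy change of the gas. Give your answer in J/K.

ΔS_gas = -41.3 J/K

For an isothermal ideal gas ΔS_gas = nR ln(V₂/V₁) = 4.11 × 8.314 × ln(4.45/14.9) = -41.3 J/K.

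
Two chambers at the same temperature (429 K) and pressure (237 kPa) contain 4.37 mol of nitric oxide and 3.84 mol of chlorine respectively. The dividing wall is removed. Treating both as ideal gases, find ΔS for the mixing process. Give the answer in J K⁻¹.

ΔS_mix = 47.2 J/K

Mole fractions: x_A = 4.37/8.21 = 0.532, x_B = 0.468.
ΔS_mix = −R(n_A ln x_A + n_B ln x_B) = −8.314 × (4.37 ln 0.532 + 3.84 ln 0.468) = 47.2 J/K.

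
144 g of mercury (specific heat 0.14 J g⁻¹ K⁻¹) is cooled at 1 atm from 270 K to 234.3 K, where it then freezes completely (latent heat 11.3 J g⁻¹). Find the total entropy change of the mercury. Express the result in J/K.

Cooling step: ΔS₁ = m c ln(T_tr/T_i) = 144 × 0.14 × ln(234.3/270) = -2.859 J/K.
Phase change: ΔS₂ = −mL/T_tr = −144 × 11.3 / 234.3 = -6.945 J/K.
ΔS_total = (-2.859) + (-6.945) = -9.8 J/K.

ΔS = -9.8 J/K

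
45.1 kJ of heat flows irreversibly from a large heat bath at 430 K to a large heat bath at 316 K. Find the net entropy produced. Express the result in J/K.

ΔS_total = 37.8 J/K

ΔS_hot = −Q/T_H = −45100/430 = -104.9 J/K and ΔS_cold = +Q/T_C = 45100/316 = 142.7 J/K.
ΔS_total = -104.9 + 142.7 = 37.8 J/K, positive as the second law requires.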